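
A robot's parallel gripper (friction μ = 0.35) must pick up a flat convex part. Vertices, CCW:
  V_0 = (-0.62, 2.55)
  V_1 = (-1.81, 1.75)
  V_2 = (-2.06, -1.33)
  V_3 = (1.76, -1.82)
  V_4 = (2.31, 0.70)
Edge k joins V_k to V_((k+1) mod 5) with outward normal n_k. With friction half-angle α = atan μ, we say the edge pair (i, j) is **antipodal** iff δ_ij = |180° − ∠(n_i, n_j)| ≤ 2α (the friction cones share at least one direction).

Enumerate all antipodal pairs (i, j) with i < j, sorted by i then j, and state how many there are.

α = atan 0.35 = 19.29°;  2α = 38.58°
n_0 = (-0.5579, +0.8299)
n_1 = (-0.9967, +0.0809)
n_2 = (-0.1272, -0.9919)
n_3 = (+0.9770, -0.2132)
n_4 = (+0.5339, +0.8456)
  (0,1): δ = 128.55°  ·
  (0,2): δ = 41.22°  ·
  (0,3): δ = 43.78°  ·
  (0,4): δ = 113.82°  ·
  (1,2): δ = 92.67°  ·
  (1,3): δ = 7.67°  ✓
  (1,4): δ = 62.37°  ·
  (2,3): δ = 95.00°  ·
  (2,4): δ = 24.96°  ✓
  (3,4): δ = 109.96°  ·
antipodal pairs: 2

count = 2; pairs: (1,3), (2,4)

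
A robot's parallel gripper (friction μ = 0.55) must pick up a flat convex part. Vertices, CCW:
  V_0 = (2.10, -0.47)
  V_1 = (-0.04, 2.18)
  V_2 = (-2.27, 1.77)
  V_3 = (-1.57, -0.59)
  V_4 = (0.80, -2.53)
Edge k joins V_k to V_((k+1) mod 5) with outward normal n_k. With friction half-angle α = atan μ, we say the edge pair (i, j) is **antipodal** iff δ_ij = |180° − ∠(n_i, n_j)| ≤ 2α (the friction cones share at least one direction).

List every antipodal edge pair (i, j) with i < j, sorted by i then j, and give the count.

α = atan 0.55 = 28.81°;  2α = 57.62°
n_0 = (+0.7780, +0.6283)
n_1 = (-0.1808, +0.9835)
n_2 = (-0.9587, -0.2844)
n_3 = (-0.6334, -0.7738)
n_4 = (+0.8457, -0.5337)
  (0,1): δ = 118.50°  ·
  (0,2): δ = 22.40°  ✓
  (0,3): δ = 11.77°  ✓
  (0,4): δ = 108.82°  ·
  (1,2): δ = 83.90°  ·
  (1,3): δ = 49.72°  ✓
  (1,4): δ = 47.33°  ✓
  (2,3): δ = 145.82°  ·
  (2,4): δ = 48.78°  ✓
  (3,4): δ = 82.95°  ·
antipodal pairs: 5

count = 5; pairs: (0,2), (0,3), (1,3), (1,4), (2,4)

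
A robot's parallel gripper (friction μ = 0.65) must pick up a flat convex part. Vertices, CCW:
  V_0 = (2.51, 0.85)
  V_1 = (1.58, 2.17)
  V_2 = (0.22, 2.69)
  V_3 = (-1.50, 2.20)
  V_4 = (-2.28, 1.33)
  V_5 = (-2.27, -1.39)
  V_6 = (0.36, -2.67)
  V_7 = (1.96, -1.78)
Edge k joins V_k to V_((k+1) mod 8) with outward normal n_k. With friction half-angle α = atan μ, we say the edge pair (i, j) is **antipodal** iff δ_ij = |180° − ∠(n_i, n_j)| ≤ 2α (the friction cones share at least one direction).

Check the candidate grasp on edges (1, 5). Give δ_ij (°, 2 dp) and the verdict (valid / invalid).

α = atan 0.65 = 33.02°;  2α = 66.05°
edge 1: e_1 = (-1.36, +0.52);  n_1 = (+0.3571, +0.9341)
edge 5: e_5 = (+2.63, -1.28);  n_5 = (-0.4376, -0.8992)
∠(n_1, n_5) = 174.97°
δ = |180° − 174.97°| = 5.03°
5.03° ≤ 2α = 66.05°  →  valid

δ = 5.03°, valid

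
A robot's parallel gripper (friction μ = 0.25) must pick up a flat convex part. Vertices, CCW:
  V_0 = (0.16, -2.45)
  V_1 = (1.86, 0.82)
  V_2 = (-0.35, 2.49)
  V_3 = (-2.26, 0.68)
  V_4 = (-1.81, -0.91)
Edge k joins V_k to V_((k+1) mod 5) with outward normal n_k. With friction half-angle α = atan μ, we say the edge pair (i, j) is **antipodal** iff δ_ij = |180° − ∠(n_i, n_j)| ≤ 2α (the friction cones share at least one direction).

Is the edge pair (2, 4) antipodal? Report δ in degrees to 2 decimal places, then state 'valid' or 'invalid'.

δ = 81.48°, invalid

α = atan 0.25 = 14.04°;  2α = 28.07°
edge 2: e_2 = (-1.91, -1.81);  n_2 = (-0.6879, +0.7259)
edge 4: e_4 = (+1.97, -1.54);  n_4 = (-0.6159, -0.7878)
∠(n_2, n_4) = 98.52°
δ = |180° − 98.52°| = 81.48°
81.48° > 2α = 28.07°  →  invalid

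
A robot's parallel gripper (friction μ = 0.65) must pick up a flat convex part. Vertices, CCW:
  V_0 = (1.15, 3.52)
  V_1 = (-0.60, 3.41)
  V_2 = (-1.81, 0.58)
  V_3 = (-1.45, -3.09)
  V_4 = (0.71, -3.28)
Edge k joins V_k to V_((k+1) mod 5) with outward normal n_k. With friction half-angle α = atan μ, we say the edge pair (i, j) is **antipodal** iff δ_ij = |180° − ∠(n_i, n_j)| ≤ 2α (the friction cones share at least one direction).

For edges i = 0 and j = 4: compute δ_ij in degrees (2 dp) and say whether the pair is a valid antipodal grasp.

α = atan 0.65 = 33.02°;  2α = 66.05°
edge 0: e_0 = (-1.75, -0.11);  n_0 = (-0.0627, +0.9980)
edge 4: e_4 = (+0.44, +6.80);  n_4 = (+0.9979, -0.0646)
∠(n_0, n_4) = 97.30°
δ = |180° − 97.30°| = 82.70°
82.70° > 2α = 66.05°  →  invalid

δ = 82.70°, invalid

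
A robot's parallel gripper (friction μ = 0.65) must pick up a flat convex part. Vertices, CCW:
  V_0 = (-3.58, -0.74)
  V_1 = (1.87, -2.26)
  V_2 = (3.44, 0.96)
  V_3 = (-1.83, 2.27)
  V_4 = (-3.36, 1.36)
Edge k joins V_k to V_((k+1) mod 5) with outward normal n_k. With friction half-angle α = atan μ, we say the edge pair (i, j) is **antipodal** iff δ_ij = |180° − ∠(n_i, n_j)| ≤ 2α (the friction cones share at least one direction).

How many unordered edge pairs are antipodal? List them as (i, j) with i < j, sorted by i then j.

α = atan 0.65 = 33.02°;  2α = 66.05°
n_0 = (-0.2686, -0.9632)
n_1 = (+0.8988, -0.4383)
n_2 = (+0.2412, +0.9705)
n_3 = (-0.5112, +0.8595)
n_4 = (-0.9946, +0.1042)
  (0,1): δ = 100.41°  ·
  (0,2): δ = 1.62°  ✓
  (0,3): δ = 46.33°  ✓
  (0,4): δ = 99.60°  ·
  (1,2): δ = 77.97°  ·
  (1,3): δ = 33.26°  ✓
  (1,4): δ = 20.01°  ✓
  (2,3): δ = 135.30°  ·
  (2,4): δ = 82.02°  ·
  (3,4): δ = 126.72°  ·
antipodal pairs: 4

count = 4; pairs: (0,2), (0,3), (1,3), (1,4)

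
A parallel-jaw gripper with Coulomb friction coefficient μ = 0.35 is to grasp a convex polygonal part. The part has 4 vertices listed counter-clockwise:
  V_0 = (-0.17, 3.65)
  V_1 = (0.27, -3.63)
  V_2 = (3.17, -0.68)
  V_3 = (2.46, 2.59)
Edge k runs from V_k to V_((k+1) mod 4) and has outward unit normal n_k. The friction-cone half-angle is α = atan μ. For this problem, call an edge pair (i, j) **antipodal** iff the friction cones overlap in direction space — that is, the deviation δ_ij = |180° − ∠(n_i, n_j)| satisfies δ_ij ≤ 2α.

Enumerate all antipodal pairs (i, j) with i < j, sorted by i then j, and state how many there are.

α = atan 0.35 = 19.29°;  2α = 38.58°
n_0 = (-0.9982, -0.0603)
n_1 = (+0.7131, -0.7010)
n_2 = (+0.9772, +0.2122)
n_3 = (+0.3738, +0.9275)
  (0,1): δ = 47.97°  ·
  (0,2): δ = 8.79°  ✓
  (0,3): δ = 64.59°  ·
  (1,2): δ = 123.24°  ·
  (1,3): δ = 67.44°  ·
  (2,3): δ = 124.20°  ·
antipodal pairs: 1

count = 1; pairs: (0,2)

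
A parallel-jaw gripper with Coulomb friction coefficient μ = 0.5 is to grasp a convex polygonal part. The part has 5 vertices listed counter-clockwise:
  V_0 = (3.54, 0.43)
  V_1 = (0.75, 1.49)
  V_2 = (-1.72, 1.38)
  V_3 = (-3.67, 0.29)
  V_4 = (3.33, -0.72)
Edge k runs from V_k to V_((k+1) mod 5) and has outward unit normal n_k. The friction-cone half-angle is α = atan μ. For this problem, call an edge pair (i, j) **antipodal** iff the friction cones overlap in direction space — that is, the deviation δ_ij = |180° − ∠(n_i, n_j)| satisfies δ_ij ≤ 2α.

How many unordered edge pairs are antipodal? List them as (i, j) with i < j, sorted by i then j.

count = 4; pairs: (0,3), (1,3), (2,3), (2,4)

α = atan 0.5 = 26.57°;  2α = 53.13°
n_0 = (+0.3552, +0.9348)
n_1 = (-0.0445, +0.9990)
n_2 = (-0.4879, +0.8729)
n_3 = (-0.1428, -0.9898)
n_4 = (+0.9837, -0.1796)
  (0,1): δ = 156.65°  ·
  (0,2): δ = 129.99°  ·
  (0,3): δ = 12.59°  ✓
  (0,4): δ = 100.45°  ·
  (1,2): δ = 153.35°  ·
  (1,3): δ = 10.76°  ✓
  (1,4): δ = 77.10°  ·
  (2,3): δ = 37.41°  ✓
  (2,4): δ = 50.45°  ✓
  (3,4): δ = 92.14°  ·
antipodal pairs: 4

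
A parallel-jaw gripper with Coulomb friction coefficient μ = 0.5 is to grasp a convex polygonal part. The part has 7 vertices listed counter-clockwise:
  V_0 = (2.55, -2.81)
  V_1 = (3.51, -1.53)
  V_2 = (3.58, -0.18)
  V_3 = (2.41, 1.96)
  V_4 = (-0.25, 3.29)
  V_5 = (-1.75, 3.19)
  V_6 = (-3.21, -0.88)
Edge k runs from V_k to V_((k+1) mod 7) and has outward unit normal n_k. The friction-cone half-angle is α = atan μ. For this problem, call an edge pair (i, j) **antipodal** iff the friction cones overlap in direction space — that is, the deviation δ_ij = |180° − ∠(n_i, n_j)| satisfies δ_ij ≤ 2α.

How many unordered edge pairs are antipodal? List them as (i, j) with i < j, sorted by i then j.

α = atan 0.5 = 26.57°;  2α = 53.13°
n_0 = (+0.8000, -0.6000)
n_1 = (+0.9987, -0.0518)
n_2 = (+0.8774, +0.4797)
n_3 = (+0.4472, +0.8944)
n_4 = (-0.0665, +0.9978)
n_5 = (-0.9413, +0.3377)
n_6 = (-0.3177, -0.9482)
  (0,1): δ = 146.10°  ·
  (0,2): δ = 114.46°  ·
  (0,3): δ = 79.70°  ·
  (0,4): δ = 49.32°  ✓
  (0,5): δ = 17.14°  ✓
  (0,6): δ = 108.35°  ·
  (1,2): δ = 148.37°  ·
  (1,3): δ = 113.60°  ·
  (1,4): δ = 83.22°  ·
  (1,5): δ = 16.77°  ✓
  (1,6): δ = 74.44°  ·
  (2,3): δ = 145.23°  ·
  (2,4): δ = 114.85°  ·
  (2,5): δ = 48.40°  ✓
  (2,6): δ = 42.81°  ✓
  (3,4): δ = 149.62°  ·
  (3,5): δ = 83.17°  ·
  (3,6): δ = 8.04°  ✓
  (4,5): δ = 113.55°  ·
  (4,6): δ = 22.34°  ✓
  (5,6): δ = 88.79°  ·
antipodal pairs: 7

count = 7; pairs: (0,4), (0,5), (1,5), (2,5), (2,6), (3,6), (4,6)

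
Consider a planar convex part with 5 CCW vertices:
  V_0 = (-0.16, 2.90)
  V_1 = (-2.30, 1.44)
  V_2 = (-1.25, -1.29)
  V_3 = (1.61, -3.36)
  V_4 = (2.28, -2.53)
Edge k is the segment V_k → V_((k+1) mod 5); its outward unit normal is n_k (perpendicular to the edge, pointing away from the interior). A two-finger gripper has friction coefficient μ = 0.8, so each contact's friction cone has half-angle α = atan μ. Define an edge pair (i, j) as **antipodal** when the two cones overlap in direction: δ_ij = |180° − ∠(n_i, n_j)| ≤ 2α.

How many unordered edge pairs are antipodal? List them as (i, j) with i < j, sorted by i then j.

count = 5; pairs: (0,2), (0,3), (1,3), (1,4), (2,4)

α = atan 0.8 = 38.66°;  2α = 77.32°
n_0 = (-0.5636, +0.8261)
n_1 = (-0.9333, -0.3590)
n_2 = (-0.5863, -0.8101)
n_3 = (+0.7781, -0.6281)
n_4 = (+0.9121, +0.4099)
  (0,1): δ = 103.27°  ·
  (0,2): δ = 70.20°  ✓
  (0,3): δ = 16.79°  ✓
  (0,4): δ = 79.89°  ·
  (1,2): δ = 146.93°  ·
  (1,3): δ = 59.95°  ✓
  (1,4): δ = 3.16°  ✓
  (2,3): δ = 93.02°  ·
  (2,4): δ = 29.91°  ✓
  (3,4): δ = 116.89°  ·
antipodal pairs: 5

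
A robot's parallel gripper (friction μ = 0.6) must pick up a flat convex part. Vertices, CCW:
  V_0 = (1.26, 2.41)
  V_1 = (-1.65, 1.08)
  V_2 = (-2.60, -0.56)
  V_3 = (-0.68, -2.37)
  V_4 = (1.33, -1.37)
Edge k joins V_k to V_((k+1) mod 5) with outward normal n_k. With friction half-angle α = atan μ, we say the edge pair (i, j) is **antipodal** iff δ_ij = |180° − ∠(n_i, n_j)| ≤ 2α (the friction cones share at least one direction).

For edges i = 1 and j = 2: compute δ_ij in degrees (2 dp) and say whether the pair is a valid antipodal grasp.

δ = 103.23°, invalid

α = atan 0.6 = 30.96°;  2α = 61.93°
edge 1: e_1 = (-0.95, -1.64);  n_1 = (-0.8653, +0.5012)
edge 2: e_2 = (+1.92, -1.81);  n_2 = (-0.6860, -0.7276)
∠(n_1, n_2) = 76.77°
δ = |180° − 76.77°| = 103.23°
103.23° > 2α = 61.93°  →  invalid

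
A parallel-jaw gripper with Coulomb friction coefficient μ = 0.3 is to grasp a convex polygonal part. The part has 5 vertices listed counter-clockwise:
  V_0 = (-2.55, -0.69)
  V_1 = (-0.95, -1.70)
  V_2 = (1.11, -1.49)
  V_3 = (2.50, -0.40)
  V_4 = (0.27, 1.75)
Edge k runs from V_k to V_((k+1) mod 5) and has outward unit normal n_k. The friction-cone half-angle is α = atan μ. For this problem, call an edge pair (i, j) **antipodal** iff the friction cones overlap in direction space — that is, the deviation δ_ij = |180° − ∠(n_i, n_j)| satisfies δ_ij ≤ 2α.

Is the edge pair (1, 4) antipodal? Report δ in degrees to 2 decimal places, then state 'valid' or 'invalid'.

δ = 35.05°, invalid

α = atan 0.3 = 16.70°;  2α = 33.40°
edge 1: e_1 = (+2.06, +0.21);  n_1 = (+0.1014, -0.9948)
edge 4: e_4 = (-2.82, -2.44);  n_4 = (-0.6543, +0.7562)
∠(n_1, n_4) = 144.95°
δ = |180° − 144.95°| = 35.05°
35.05° > 2α = 33.40°  →  invalid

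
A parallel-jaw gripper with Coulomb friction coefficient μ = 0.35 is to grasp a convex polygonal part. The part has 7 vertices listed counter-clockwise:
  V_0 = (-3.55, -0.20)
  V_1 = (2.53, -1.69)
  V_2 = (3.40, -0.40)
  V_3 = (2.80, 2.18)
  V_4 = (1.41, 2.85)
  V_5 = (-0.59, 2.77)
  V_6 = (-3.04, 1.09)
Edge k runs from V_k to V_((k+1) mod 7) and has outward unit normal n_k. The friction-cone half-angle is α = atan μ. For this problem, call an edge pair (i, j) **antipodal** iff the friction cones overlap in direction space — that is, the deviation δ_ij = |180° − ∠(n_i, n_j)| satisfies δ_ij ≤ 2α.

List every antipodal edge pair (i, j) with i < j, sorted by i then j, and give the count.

α = atan 0.35 = 19.29°;  2α = 38.58°
n_0 = (-0.2380, -0.9713)
n_1 = (+0.8291, -0.5591)
n_2 = (+0.9740, +0.2265)
n_3 = (+0.4342, +0.9008)
n_4 = (-0.0400, +0.9992)
n_5 = (-0.5655, +0.8247)
n_6 = (-0.9300, +0.3677)
  (0,1): δ = 110.23°  ·
  (0,2): δ = 63.14°  ·
  (0,3): δ = 11.96°  ✓
  (0,4): δ = 16.06°  ✓
  (0,5): δ = 48.21°  ·
  (0,6): δ = 82.20°  ·
  (1,2): δ = 132.91°  ·
  (1,3): δ = 81.74°  ·
  (1,4): δ = 53.71°  ·
  (1,5): δ = 21.56°  ✓
  (1,6): δ = 12.43°  ✓
  (2,3): δ = 128.83°  ·
  (2,4): δ = 100.80°  ·
  (2,5): δ = 68.65°  ·
  (2,6): δ = 34.66°  ✓
  (3,4): δ = 151.97°  ·
  (3,5): δ = 119.83°  ·
  (3,6): δ = 85.84°  ·
  (4,5): δ = 147.85°  ·
  (4,6): δ = 113.86°  ·
  (5,6): δ = 146.01°  ·
antipodal pairs: 5

count = 5; pairs: (0,3), (0,4), (1,5), (1,6), (2,6)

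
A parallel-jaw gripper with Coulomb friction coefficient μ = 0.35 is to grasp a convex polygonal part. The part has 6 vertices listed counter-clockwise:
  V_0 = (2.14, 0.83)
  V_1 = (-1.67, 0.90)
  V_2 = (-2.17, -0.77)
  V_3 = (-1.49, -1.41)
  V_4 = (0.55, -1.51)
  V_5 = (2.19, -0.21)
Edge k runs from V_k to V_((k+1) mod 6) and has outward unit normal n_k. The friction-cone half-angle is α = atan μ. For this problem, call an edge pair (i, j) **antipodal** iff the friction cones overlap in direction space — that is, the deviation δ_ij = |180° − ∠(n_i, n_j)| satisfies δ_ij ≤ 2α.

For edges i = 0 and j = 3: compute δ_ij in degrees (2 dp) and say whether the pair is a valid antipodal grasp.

α = atan 0.35 = 19.29°;  2α = 38.58°
edge 0: e_0 = (-3.81, +0.07);  n_0 = (+0.0184, +0.9998)
edge 3: e_3 = (+2.04, -0.10);  n_3 = (-0.0490, -0.9988)
∠(n_0, n_3) = 178.25°
δ = |180° − 178.25°| = 1.75°
1.75° ≤ 2α = 38.58°  →  valid

δ = 1.75°, valid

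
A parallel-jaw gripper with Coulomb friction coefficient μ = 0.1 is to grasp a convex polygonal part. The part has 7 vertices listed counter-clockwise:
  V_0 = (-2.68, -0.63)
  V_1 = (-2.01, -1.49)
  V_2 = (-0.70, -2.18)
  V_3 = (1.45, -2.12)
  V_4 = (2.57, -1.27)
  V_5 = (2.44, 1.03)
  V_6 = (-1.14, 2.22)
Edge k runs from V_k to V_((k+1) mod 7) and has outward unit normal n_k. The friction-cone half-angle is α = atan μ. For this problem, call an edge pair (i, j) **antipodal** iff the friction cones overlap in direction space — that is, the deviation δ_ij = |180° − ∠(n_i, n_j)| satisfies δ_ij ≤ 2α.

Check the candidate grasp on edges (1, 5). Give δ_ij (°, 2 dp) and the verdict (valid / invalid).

α = atan 0.1 = 5.71°;  2α = 11.42°
edge 1: e_1 = (+1.31, -0.69);  n_1 = (-0.4660, -0.8848)
edge 5: e_5 = (-3.58, +1.19);  n_5 = (+0.3154, +0.9489)
∠(n_1, n_5) = 170.61°
δ = |180° − 170.61°| = 9.39°
9.39° ≤ 2α = 11.42°  →  valid

δ = 9.39°, valid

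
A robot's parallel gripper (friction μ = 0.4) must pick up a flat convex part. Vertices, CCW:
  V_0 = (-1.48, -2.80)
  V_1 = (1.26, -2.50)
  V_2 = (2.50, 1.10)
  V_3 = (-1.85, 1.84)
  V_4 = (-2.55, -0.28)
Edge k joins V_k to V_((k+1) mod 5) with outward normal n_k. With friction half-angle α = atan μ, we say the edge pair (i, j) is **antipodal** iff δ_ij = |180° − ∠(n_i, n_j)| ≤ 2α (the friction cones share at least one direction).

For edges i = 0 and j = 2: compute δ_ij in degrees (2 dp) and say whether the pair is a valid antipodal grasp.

α = atan 0.4 = 21.80°;  2α = 43.60°
edge 0: e_0 = (+2.74, +0.30);  n_0 = (+0.1088, -0.9941)
edge 2: e_2 = (-4.35, +0.74);  n_2 = (+0.1677, +0.9858)
∠(n_0, n_2) = 164.10°
δ = |180° − 164.10°| = 15.90°
15.90° ≤ 2α = 43.60°  →  valid

δ = 15.90°, valid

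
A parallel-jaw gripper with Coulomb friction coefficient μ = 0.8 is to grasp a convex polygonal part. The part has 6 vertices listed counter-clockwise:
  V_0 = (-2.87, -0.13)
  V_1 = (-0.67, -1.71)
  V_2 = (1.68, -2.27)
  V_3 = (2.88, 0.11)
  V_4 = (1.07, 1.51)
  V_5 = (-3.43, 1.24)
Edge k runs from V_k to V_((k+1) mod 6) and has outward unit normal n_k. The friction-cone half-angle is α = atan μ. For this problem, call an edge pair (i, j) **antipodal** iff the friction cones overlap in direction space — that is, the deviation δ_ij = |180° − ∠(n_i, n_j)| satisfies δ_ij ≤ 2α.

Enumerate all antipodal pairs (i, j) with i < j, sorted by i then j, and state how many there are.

count = 8; pairs: (0,3), (0,4), (1,3), (1,4), (2,4), (2,5), (3,5), (4,5)

α = atan 0.8 = 38.66°;  2α = 77.32°
n_0 = (-0.5833, -0.8122)
n_1 = (-0.2318, -0.9728)
n_2 = (+0.8929, -0.4502)
n_3 = (+0.6118, +0.7910)
n_4 = (-0.0599, +0.9982)
n_5 = (-0.9257, -0.3784)
  (0,1): δ = 157.72°  ·
  (0,2): δ = 81.07°  ·
  (0,3): δ = 2.04°  ✓
  (0,4): δ = 39.12°  ✓
  (0,5): δ = 147.92°  ·
  (1,2): δ = 103.35°  ·
  (1,3): δ = 24.32°  ✓
  (1,4): δ = 16.84°  ✓
  (1,5): δ = 125.64°  ·
  (2,3): δ = 100.96°  ·
  (2,4): δ = 59.81°  ✓
  (2,5): δ = 48.99°  ✓
  (3,4): δ = 138.85°  ·
  (3,5): δ = 30.05°  ✓
  (4,5): δ = 71.20°  ✓
antipodal pairs: 8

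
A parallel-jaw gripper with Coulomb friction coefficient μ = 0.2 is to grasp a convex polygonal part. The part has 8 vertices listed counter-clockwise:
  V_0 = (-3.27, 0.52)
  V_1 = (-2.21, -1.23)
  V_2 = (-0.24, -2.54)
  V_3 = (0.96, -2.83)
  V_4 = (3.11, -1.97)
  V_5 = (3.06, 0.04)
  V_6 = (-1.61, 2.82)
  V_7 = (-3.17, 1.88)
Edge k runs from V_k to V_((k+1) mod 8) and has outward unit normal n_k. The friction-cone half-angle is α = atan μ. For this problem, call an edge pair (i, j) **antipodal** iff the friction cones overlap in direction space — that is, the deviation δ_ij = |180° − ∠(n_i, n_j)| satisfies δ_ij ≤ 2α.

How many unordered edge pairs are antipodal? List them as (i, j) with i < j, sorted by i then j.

count = 4; pairs: (1,5), (2,5), (3,6), (4,7)

α = atan 0.2 = 11.31°;  2α = 22.62°
n_0 = (-0.8553, -0.5181)
n_1 = (-0.5537, -0.8327)
n_2 = (-0.2349, -0.9720)
n_3 = (+0.3714, -0.9285)
n_4 = (+0.9997, +0.0249)
n_5 = (+0.5115, +0.8593)
n_6 = (-0.5161, +0.8565)
n_7 = (-0.9973, +0.0733)
  (0,1): δ = 154.83°  ·
  (0,2): δ = 134.79°  ·
  (0,3): δ = 99.40°  ·
  (0,4): δ = 29.78°  ·
  (0,5): δ = 28.03°  ·
  (0,6): δ = 89.87°  ·
  (0,7): δ = 144.59°  ·
  (1,2): δ = 159.96°  ·
  (1,3): δ = 124.58°  ·
  (1,4): δ = 54.95°  ·
  (1,5): δ = 2.86°  ✓
  (1,6): δ = 64.69°  ·
  (1,7): δ = 119.42°  ·
  (2,3): δ = 144.61°  ·
  (2,4): δ = 74.99°  ·
  (2,5): δ = 17.18°  ✓
  (2,6): δ = 44.66°  ·
  (2,7): δ = 99.38°  ·
  (3,4): δ = 110.38°  ·
  (3,5): δ = 52.57°  ·
  (3,6): δ = 9.27°  ✓
  (3,7): δ = 63.99°  ·
  (4,5): δ = 122.19°  ·
  (4,6): δ = 60.35°  ·
  (4,7): δ = 5.63°  ✓
  (5,6): δ = 118.16°  ·
  (5,7): δ = 63.44°  ·
  (6,7): δ = 125.28°  ·
antipodal pairs: 4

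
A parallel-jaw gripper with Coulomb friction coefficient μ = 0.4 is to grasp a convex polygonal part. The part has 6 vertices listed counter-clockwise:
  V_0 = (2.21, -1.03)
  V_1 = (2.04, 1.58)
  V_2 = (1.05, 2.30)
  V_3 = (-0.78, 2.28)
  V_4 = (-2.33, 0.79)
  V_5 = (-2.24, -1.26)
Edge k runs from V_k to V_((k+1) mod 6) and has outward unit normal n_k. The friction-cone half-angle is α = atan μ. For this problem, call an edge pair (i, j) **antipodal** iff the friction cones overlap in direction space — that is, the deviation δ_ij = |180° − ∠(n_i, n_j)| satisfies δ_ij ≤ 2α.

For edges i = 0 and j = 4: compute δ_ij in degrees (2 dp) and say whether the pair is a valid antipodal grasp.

α = atan 0.4 = 21.80°;  2α = 43.60°
edge 0: e_0 = (-0.17, +2.61);  n_0 = (+0.9979, +0.0650)
edge 4: e_4 = (+0.09, -2.05);  n_4 = (-0.9990, -0.0439)
∠(n_0, n_4) = 178.79°
δ = |180° − 178.79°| = 1.21°
1.21° ≤ 2α = 43.60°  →  valid

δ = 1.21°, valid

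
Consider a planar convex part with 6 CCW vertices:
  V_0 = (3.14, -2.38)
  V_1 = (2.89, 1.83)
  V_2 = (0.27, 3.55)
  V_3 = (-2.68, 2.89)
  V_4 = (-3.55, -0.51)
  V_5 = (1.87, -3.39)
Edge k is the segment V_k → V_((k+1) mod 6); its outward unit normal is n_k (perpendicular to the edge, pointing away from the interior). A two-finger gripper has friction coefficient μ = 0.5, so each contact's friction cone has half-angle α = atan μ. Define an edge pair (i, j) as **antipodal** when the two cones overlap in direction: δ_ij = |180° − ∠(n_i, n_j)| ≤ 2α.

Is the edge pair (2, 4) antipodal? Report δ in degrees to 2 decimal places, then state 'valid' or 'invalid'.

α = atan 0.5 = 26.57°;  2α = 53.13°
edge 2: e_2 = (-2.95, -0.66);  n_2 = (-0.2183, +0.9759)
edge 4: e_4 = (+5.42, -2.88);  n_4 = (-0.4692, -0.8831)
∠(n_2, n_4) = 139.40°
δ = |180° − 139.40°| = 40.60°
40.60° ≤ 2α = 53.13°  →  valid

δ = 40.60°, valid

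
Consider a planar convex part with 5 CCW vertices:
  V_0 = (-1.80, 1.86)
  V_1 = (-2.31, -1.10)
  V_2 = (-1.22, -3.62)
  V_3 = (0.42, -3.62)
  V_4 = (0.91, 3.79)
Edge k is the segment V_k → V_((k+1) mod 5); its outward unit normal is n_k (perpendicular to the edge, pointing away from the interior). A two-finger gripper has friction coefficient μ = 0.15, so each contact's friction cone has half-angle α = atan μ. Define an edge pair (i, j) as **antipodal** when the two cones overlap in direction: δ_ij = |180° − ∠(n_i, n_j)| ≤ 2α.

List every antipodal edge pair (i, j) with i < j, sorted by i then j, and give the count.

count = 1; pairs: (0,3)

α = atan 0.15 = 8.53°;  2α = 17.06°
n_0 = (-0.9855, +0.1698)
n_1 = (-0.9178, -0.3970)
n_2 = (+0.0000, -1.0000)
n_3 = (+0.9978, -0.0660)
n_4 = (-0.5801, +0.8145)
  (0,1): δ = 146.83°  ·
  (0,2): δ = 80.22°  ·
  (0,3): δ = 5.99°  ✓
  (0,4): δ = 135.23°  ·
  (1,2): δ = 113.39°  ·
  (1,3): δ = 27.17°  ·
  (1,4): δ = 102.07°  ·
  (2,3): δ = 93.78°  ·
  (2,4): δ = 35.46°  ·
  (3,4): δ = 50.76°  ·
antipodal pairs: 1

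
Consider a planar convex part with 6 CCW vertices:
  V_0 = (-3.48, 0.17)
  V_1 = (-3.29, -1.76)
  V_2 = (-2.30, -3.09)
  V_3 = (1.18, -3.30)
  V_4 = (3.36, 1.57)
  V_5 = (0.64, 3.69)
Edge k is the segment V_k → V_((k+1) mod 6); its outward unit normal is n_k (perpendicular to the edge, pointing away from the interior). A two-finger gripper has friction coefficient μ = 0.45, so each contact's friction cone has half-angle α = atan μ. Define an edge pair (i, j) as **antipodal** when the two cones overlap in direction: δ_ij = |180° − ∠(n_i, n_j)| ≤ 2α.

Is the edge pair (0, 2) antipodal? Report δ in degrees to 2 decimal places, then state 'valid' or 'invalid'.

α = atan 0.45 = 24.23°;  2α = 48.46°
edge 0: e_0 = (+0.19, -1.93);  n_0 = (-0.9952, -0.0980)
edge 2: e_2 = (+3.48, -0.21);  n_2 = (-0.0602, -0.9982)
∠(n_0, n_2) = 80.92°
δ = |180° − 80.92°| = 99.08°
99.08° > 2α = 48.46°  →  invalid

δ = 99.08°, invalid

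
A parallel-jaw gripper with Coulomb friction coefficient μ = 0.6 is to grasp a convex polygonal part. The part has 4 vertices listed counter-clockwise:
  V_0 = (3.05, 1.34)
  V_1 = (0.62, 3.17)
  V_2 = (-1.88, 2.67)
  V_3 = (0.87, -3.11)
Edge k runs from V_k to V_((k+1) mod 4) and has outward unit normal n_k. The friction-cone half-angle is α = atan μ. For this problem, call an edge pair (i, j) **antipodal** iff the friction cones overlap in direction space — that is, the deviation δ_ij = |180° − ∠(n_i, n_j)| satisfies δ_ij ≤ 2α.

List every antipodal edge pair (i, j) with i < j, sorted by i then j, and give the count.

α = atan 0.6 = 30.96°;  2α = 61.93°
n_0 = (+0.6016, +0.7988)
n_1 = (-0.1961, +0.9806)
n_2 = (-0.9030, -0.4296)
n_3 = (+0.8980, -0.4399)
  (0,1): δ = 131.71°  ·
  (0,2): δ = 27.57°  ✓
  (0,3): δ = 100.88°  ·
  (1,2): δ = 75.87°  ·
  (1,3): δ = 52.59°  ✓
  (2,3): δ = 51.54°  ✓
antipodal pairs: 3

count = 3; pairs: (0,2), (1,3), (2,3)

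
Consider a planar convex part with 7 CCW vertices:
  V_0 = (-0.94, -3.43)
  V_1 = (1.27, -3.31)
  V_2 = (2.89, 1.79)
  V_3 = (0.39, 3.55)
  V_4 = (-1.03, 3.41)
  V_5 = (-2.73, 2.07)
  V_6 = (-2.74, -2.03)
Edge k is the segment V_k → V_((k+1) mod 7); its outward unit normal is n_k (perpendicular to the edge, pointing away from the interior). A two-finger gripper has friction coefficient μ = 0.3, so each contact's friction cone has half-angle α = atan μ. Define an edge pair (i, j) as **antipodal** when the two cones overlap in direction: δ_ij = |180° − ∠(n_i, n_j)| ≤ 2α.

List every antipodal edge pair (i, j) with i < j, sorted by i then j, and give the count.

α = atan 0.3 = 16.70°;  2α = 33.40°
n_0 = (+0.0542, -0.9985)
n_1 = (+0.9531, -0.3027)
n_2 = (+0.5757, +0.8177)
n_3 = (-0.0981, +0.9952)
n_4 = (-0.6190, +0.7854)
n_5 = (-1.0000, +0.0024)
n_6 = (-0.6139, -0.7894)
  (0,1): δ = 110.73°  ·
  (0,2): δ = 38.25°  ·
  (0,3): δ = 2.52°  ✓
  (0,4): δ = 35.14°  ·
  (0,5): δ = 86.75°  ·
  (0,6): δ = 139.02°  ·
  (1,2): δ = 107.52°  ·
  (1,3): δ = 66.75°  ·
  (1,4): δ = 34.13°  ·
  (1,5): δ = 17.48°  ✓
  (1,6): δ = 69.75°  ·
  (2,3): δ = 139.22°  ·
  (2,4): δ = 106.61°  ·
  (2,5): δ = 54.99°  ·
  (2,6): δ = 2.73°  ✓
  (3,4): δ = 147.38°  ·
  (3,5): δ = 95.77°  ·
  (3,6): δ = 43.51°  ·
  (4,5): δ = 128.39°  ·
  (4,6): δ = 76.12°  ·
  (5,6): δ = 127.74°  ·
antipodal pairs: 3

count = 3; pairs: (0,3), (1,5), (2,6)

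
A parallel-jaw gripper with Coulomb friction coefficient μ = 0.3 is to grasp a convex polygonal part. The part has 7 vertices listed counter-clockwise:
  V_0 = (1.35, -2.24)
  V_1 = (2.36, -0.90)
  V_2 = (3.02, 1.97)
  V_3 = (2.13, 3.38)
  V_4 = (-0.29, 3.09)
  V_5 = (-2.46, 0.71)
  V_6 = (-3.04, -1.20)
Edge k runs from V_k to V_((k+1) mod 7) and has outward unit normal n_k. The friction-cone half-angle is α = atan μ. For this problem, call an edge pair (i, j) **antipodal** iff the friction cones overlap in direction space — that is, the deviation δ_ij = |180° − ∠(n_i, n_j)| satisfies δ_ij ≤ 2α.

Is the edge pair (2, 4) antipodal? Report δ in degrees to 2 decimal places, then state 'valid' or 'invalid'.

δ = 74.62°, invalid

α = atan 0.3 = 16.70°;  2α = 33.40°
edge 2: e_2 = (-0.89, +1.41);  n_2 = (+0.8456, +0.5338)
edge 4: e_4 = (-2.17, -2.38);  n_4 = (-0.7390, +0.6738)
∠(n_2, n_4) = 105.38°
δ = |180° − 105.38°| = 74.62°
74.62° > 2α = 33.40°  →  invalid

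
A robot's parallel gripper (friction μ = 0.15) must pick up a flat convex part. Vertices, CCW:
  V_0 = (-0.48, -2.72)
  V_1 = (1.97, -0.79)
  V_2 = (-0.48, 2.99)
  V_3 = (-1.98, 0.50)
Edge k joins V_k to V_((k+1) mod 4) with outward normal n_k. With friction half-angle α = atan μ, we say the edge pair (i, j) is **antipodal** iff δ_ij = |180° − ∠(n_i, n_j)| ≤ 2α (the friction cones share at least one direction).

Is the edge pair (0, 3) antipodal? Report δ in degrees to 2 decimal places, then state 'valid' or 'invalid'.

α = atan 0.15 = 8.53°;  2α = 17.06°
edge 0: e_0 = (+2.45, +1.93);  n_0 = (+0.6188, -0.7855)
edge 3: e_3 = (+1.50, -3.22);  n_3 = (-0.9065, -0.4223)
∠(n_0, n_3) = 103.25°
δ = |180° − 103.25°| = 76.75°
76.75° > 2α = 17.06°  →  invalid

δ = 76.75°, invalid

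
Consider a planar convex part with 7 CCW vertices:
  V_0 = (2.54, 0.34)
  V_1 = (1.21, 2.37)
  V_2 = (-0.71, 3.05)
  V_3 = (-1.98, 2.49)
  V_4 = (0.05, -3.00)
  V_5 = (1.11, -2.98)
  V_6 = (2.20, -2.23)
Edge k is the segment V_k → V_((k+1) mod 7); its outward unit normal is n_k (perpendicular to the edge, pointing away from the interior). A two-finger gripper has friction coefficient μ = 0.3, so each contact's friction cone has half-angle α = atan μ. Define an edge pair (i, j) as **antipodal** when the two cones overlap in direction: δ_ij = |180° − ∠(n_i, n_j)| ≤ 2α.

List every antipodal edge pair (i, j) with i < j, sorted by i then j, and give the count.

count = 5; pairs: (0,3), (1,4), (2,4), (2,5), (3,6)

α = atan 0.3 = 16.70°;  2α = 33.40°
n_0 = (+0.8365, +0.5480)
n_1 = (+0.3338, +0.9426)
n_2 = (-0.4035, +0.9150)
n_3 = (-0.9379, -0.3468)
n_4 = (+0.0189, -0.9998)
n_5 = (+0.5668, -0.8238)
n_6 = (+0.9914, -0.1312)
  (0,1): δ = 142.73°  ·
  (0,2): δ = 99.44°  ·
  (0,3): δ = 12.94°  ✓
  (0,4): δ = 57.85°  ·
  (0,5): δ = 91.30°  ·
  (0,6): δ = 139.23°  ·
  (1,2): δ = 136.70°  ·
  (1,3): δ = 50.21°  ·
  (1,4): δ = 20.58°  ✓
  (1,5): δ = 54.03°  ·
  (1,6): δ = 101.97°  ·
  (2,3): δ = 93.50°  ·
  (2,4): δ = 22.71°  ✓
  (2,5): δ = 10.74°  ✓
  (2,6): δ = 58.67°  ·
  (3,4): δ = 109.21°  ·
  (3,5): δ = 75.76°  ·
  (3,6): δ = 27.83°  ✓
  (4,5): δ = 146.55°  ·
  (4,6): δ = 98.62°  ·
  (5,6): δ = 132.07°  ·
antipodal pairs: 5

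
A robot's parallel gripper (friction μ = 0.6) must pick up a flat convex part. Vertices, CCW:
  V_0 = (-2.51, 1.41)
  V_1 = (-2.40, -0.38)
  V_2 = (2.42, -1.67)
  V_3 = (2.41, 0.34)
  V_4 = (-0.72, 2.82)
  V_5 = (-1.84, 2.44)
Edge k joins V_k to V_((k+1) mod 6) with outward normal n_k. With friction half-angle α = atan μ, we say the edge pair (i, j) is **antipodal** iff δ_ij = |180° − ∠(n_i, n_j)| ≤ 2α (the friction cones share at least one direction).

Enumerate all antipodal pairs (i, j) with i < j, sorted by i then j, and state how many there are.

count = 5; pairs: (0,2), (0,3), (1,3), (1,4), (2,5)

α = atan 0.6 = 30.96°;  2α = 61.93°
n_0 = (-0.9981, -0.0613)
n_1 = (-0.2585, -0.9660)
n_2 = (+1.0000, +0.0050)
n_3 = (+0.6210, +0.7838)
n_4 = (-0.3213, +0.9470)
n_5 = (-0.8383, +0.5453)
  (0,1): δ = 108.50°  ·
  (0,2): δ = 3.23°  ✓
  (0,3): δ = 48.09°  ✓
  (0,4): δ = 105.22°  ·
  (0,5): δ = 143.44°  ·
  (1,2): δ = 74.73°  ·
  (1,3): δ = 23.41°  ✓
  (1,4): δ = 33.72°  ✓
  (1,5): δ = 71.94°  ·
  (2,3): δ = 128.68°  ·
  (2,4): δ = 71.54°  ·
  (2,5): δ = 33.33°  ✓
  (3,4): δ = 122.87°  ·
  (3,5): δ = 84.65°  ·
  (4,5): δ = 141.78°  ·
antipodal pairs: 5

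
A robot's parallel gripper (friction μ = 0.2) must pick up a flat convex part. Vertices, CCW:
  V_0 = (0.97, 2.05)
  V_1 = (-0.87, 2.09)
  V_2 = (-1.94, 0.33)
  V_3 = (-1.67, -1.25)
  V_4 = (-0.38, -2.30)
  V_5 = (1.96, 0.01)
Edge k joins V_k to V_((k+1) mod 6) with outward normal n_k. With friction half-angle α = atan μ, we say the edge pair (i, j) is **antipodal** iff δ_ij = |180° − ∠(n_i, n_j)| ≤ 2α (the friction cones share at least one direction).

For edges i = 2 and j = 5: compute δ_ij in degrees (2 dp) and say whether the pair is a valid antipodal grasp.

α = atan 0.2 = 11.31°;  2α = 22.62°
edge 2: e_2 = (+0.27, -1.58);  n_2 = (-0.9857, -0.1684)
edge 5: e_5 = (-0.99, +2.04);  n_5 = (+0.8997, +0.4366)
∠(n_2, n_5) = 163.81°
δ = |180° − 163.81°| = 16.19°
16.19° ≤ 2α = 22.62°  →  valid

δ = 16.19°, valid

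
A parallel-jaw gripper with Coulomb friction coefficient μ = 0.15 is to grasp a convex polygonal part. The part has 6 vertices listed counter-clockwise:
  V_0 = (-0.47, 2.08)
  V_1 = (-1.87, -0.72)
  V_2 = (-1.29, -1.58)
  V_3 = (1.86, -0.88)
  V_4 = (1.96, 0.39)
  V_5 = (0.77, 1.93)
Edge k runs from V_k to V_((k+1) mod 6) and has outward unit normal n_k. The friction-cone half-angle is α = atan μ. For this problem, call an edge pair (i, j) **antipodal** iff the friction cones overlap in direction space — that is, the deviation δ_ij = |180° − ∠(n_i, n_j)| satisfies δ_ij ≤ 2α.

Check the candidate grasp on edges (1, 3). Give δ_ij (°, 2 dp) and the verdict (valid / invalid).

δ = 38.50°, invalid

α = atan 0.15 = 8.53°;  2α = 17.06°
edge 1: e_1 = (+0.58, -0.86);  n_1 = (-0.8291, -0.5591)
edge 3: e_3 = (+0.10, +1.27);  n_3 = (+0.9969, -0.0785)
∠(n_1, n_3) = 141.50°
δ = |180° − 141.50°| = 38.50°
38.50° > 2α = 17.06°  →  invalid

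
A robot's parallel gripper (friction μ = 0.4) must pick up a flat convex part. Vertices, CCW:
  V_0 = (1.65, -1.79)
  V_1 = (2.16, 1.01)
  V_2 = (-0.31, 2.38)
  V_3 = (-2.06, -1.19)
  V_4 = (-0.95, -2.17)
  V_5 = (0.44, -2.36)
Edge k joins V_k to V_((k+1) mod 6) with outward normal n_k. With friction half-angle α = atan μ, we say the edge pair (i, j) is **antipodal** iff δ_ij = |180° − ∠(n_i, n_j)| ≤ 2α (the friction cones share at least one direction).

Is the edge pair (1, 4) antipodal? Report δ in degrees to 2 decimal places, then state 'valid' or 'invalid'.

α = atan 0.4 = 21.80°;  2α = 43.60°
edge 1: e_1 = (-2.47, +1.37);  n_1 = (+0.4850, +0.8745)
edge 4: e_4 = (+1.39, -0.19);  n_4 = (-0.1354, -0.9908)
∠(n_1, n_4) = 158.77°
δ = |180° − 158.77°| = 21.23°
21.23° ≤ 2α = 43.60°  →  valid

δ = 21.23°, valid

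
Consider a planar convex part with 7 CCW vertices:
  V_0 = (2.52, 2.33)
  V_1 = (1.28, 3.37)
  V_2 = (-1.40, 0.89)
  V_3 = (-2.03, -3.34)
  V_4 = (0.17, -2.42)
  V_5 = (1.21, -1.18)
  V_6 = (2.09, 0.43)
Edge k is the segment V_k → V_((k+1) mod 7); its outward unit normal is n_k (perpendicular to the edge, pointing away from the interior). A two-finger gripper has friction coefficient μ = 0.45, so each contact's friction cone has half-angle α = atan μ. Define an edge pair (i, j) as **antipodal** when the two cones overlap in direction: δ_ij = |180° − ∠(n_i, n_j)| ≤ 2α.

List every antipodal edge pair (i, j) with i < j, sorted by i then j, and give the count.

α = atan 0.45 = 24.23°;  2α = 48.46°
n_0 = (+0.6426, +0.7662)
n_1 = (-0.6792, +0.7340)
n_2 = (-0.9891, +0.1473)
n_3 = (+0.3858, -0.9226)
n_4 = (+0.7662, -0.6426)
n_5 = (+0.8775, -0.4796)
n_6 = (+0.9753, -0.2207)
  (0,1): δ = 97.23°  ·
  (0,2): δ = 58.48°  ·
  (0,3): δ = 62.68°  ·
  (0,4): δ = 90.00°  ·
  (0,5): δ = 101.33°  ·
  (0,6): δ = 117.23°  ·
  (1,2): δ = 141.25°  ·
  (1,3): δ = 20.09°  ✓
  (1,4): δ = 7.23°  ✓
  (1,5): δ = 18.56°  ✓
  (1,6): δ = 34.47°  ✓
  (2,3): δ = 58.84°  ·
  (2,4): δ = 31.52°  ✓
  (2,5): δ = 20.19°  ✓
  (2,6): δ = 4.28°  ✓
  (3,4): δ = 152.68°  ·
  (3,5): δ = 141.35°  ·
  (3,6): δ = 125.45°  ·
  (4,5): δ = 168.67°  ·
  (4,6): δ = 152.77°  ·
  (5,6): δ = 164.09°  ·
antipodal pairs: 7

count = 7; pairs: (1,3), (1,4), (1,5), (1,6), (2,4), (2,5), (2,6)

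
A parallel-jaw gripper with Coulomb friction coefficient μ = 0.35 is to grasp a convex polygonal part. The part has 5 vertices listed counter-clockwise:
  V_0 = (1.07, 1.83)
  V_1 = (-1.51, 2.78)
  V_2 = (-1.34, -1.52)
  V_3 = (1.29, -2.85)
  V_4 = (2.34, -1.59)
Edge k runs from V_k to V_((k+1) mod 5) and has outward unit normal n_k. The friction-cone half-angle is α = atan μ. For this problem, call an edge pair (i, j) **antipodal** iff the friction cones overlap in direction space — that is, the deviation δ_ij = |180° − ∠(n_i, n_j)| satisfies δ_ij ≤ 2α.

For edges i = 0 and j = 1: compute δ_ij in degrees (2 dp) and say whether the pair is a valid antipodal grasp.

α = atan 0.35 = 19.29°;  2α = 38.58°
edge 0: e_0 = (-2.58, +0.95);  n_0 = (+0.3455, +0.9384)
edge 1: e_1 = (+0.17, -4.30);  n_1 = (-0.9992, -0.0395)
∠(n_0, n_1) = 112.48°
δ = |180° − 112.48°| = 67.52°
67.52° > 2α = 38.58°  →  invalid

δ = 67.52°, invalid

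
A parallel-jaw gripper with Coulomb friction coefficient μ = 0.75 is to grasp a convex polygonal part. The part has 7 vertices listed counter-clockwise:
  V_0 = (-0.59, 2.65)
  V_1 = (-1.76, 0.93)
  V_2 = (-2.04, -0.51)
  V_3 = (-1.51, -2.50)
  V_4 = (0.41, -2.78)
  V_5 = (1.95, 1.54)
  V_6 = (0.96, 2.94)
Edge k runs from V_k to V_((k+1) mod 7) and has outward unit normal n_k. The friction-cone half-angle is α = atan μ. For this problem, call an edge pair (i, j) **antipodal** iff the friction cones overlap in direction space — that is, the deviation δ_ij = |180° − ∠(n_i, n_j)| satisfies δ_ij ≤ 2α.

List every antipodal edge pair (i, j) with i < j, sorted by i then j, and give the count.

α = atan 0.75 = 36.87°;  2α = 73.74°
n_0 = (-0.8268, +0.5624)
n_1 = (-0.9816, +0.1909)
n_2 = (-0.9663, -0.2574)
n_3 = (-0.1443, -0.9895)
n_4 = (+0.9419, -0.3358)
n_5 = (+0.8165, +0.5774)
n_6 = (-0.1839, +0.9829)
  (0,1): δ = 156.78°  ·
  (0,2): δ = 130.86°  ·
  (0,3): δ = 64.07°  ✓
  (0,4): δ = 14.60°  ✓
  (0,5): δ = 69.49°  ✓
  (0,6): δ = 134.82°  ·
  (1,2): δ = 154.08°  ·
  (1,3): δ = 87.29°  ·
  (1,4): δ = 8.62°  ✓
  (1,5): δ = 46.27°  ✓
  (1,6): δ = 111.60°  ·
  (2,3): δ = 113.21°  ·
  (2,4): δ = 34.53°  ✓
  (2,5): δ = 20.35°  ✓
  (2,6): δ = 85.68°  ·
  (3,4): δ = 101.32°  ·
  (3,5): δ = 46.44°  ✓
  (3,6): δ = 18.89°  ✓
  (4,5): δ = 125.11°  ·
  (4,6): δ = 59.78°  ✓
  (5,6): δ = 114.67°  ·
antipodal pairs: 10

count = 10; pairs: (0,3), (0,4), (0,5), (1,4), (1,5), (2,4), (2,5), (3,5), (3,6), (4,6)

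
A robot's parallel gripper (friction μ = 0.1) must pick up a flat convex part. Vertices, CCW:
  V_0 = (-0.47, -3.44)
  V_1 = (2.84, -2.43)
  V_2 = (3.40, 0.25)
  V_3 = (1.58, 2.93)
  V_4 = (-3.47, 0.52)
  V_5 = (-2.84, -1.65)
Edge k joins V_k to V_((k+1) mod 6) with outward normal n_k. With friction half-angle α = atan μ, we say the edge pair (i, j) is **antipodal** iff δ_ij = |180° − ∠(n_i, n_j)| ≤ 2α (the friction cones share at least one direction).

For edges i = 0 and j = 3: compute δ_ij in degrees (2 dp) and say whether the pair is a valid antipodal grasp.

δ = 8.54°, valid

α = atan 0.1 = 5.71°;  2α = 11.42°
edge 0: e_0 = (+3.31, +1.01);  n_0 = (+0.2919, -0.9565)
edge 3: e_3 = (-5.05, -2.41);  n_3 = (-0.4307, +0.9025)
∠(n_0, n_3) = 171.46°
δ = |180° − 171.46°| = 8.54°
8.54° ≤ 2α = 11.42°  →  valid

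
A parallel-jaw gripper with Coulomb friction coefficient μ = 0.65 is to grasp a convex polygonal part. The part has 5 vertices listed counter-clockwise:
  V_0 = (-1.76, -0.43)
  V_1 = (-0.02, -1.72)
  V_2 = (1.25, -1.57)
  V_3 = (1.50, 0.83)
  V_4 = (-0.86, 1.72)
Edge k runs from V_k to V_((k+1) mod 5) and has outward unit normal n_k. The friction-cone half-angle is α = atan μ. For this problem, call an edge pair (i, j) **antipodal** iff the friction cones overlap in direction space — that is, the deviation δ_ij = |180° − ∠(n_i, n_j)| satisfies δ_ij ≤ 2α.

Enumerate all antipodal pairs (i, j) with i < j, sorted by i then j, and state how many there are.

count = 5; pairs: (0,2), (0,3), (1,3), (1,4), (2,4)

α = atan 0.65 = 33.02°;  2α = 66.05°
n_0 = (-0.5956, -0.8033)
n_1 = (+0.1173, -0.9931)
n_2 = (+0.9946, -0.1036)
n_3 = (+0.3529, +0.9357)
n_4 = (-0.9224, +0.3861)
  (0,1): δ = 136.71°  ·
  (0,2): δ = 59.39°  ✓
  (0,3): δ = 15.89°  ✓
  (0,4): δ = 103.84°  ·
  (1,2): δ = 102.68°  ·
  (1,3): δ = 27.40°  ✓
  (1,4): δ = 60.55°  ✓
  (2,3): δ = 104.72°  ·
  (2,4): δ = 16.77°  ✓
  (3,4): δ = 92.05°  ·
antipodal pairs: 5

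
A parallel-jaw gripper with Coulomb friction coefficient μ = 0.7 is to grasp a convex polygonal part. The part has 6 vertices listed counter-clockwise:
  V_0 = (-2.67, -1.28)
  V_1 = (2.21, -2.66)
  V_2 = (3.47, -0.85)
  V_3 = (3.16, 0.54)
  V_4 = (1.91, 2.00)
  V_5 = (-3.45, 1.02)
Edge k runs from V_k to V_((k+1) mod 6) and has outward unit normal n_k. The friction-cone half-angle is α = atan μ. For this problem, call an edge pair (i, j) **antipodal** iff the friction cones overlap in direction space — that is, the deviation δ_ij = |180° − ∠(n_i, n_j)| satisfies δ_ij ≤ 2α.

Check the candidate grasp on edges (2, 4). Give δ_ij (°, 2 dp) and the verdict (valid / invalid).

α = atan 0.7 = 34.99°;  2α = 69.98°
edge 2: e_2 = (-0.31, +1.39);  n_2 = (+0.9760, +0.2177)
edge 4: e_4 = (-5.36, -0.98);  n_4 = (-0.1799, +0.9837)
∠(n_2, n_4) = 87.79°
δ = |180° − 87.79°| = 92.21°
92.21° > 2α = 69.98°  →  invalid

δ = 92.21°, invalid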